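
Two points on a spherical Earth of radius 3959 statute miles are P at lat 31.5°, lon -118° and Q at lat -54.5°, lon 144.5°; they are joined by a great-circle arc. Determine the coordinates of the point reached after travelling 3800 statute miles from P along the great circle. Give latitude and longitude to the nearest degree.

≈ lat -13°, lon -152°

The haversine formula gives a central angle δ ≈ 2.083 rad (119.3°) between the endpoints. The total great-circle distance is δ·R ≈ 2.083 × 3959 ≈ 8246 mi, so the target fraction is f = 3800/8246 ≈ 0.461.
Interpolate at f ≈ 0.461 with slerp weights a = sin((1−f)δ)/sin δ ≈ 1.034, b = sin(fδ)/sin δ ≈ 0.940.
p = a·p₁ + b·p₂ ≈ (-0.858, -0.462, -0.225); φ = arcsin(p_z) ≈ -12.98°, λ = atan2(p_y, p_x) ≈ -151.72°.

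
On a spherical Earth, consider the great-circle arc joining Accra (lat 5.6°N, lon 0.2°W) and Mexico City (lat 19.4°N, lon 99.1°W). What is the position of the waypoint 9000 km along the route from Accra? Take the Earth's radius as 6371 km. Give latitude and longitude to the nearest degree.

Convert each endpoint to a unit vector on the sphere (x = cos φ cos λ, y = cos φ sin λ, z = sin φ).
The central angle between the endpoints is δ = arccos(p₁·p₂) ≈ 1.684 rad (96.5°). The total great-circle distance is δ·R ≈ 1.684 × 6371 ≈ 10728 km, so the target fraction is f = 9000/10728 ≈ 0.839.
Interpolate at f ≈ 0.839 with slerp weights a = sin((1−f)δ)/sin δ ≈ 0.270, b = sin(fδ)/sin δ ≈ 0.994.
p = a·p₁ + b·p₂ ≈ (0.120, -0.927, 0.356); φ = arcsin(p_z) ≈ 20.88°, λ = atan2(p_y, p_x) ≈ -82.62°.

≈ lat 21°N, lon 83°W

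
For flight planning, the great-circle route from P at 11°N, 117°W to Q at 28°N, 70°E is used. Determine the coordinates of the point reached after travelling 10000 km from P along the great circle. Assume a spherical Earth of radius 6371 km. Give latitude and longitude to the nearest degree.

Write both endpoints as unit vectors p₁, p₂ with components (cos φ cos λ, cos φ sin λ, sin φ).
The central angle between the endpoints is δ = arccos(p₁·p₂) ≈ 2.451 rad (140.4°). The total great-circle distance is δ·R ≈ 2.451 × 6371 ≈ 15613 km, so the target fraction is f = 10000/15613 ≈ 0.640.
Interpolate at f ≈ 0.640 with slerp weights a = sin((1−f)δ)/sin δ ≈ 1.211, b = sin(fδ)/sin δ ≈ 1.569.
p = a·p₁ + b·p₂ ≈ (-0.066, 0.243, 0.968); φ = arcsin(p_z) ≈ 75.41°, λ = atan2(p_y, p_x) ≈ 105.10°.

≈ 75°N, 105°E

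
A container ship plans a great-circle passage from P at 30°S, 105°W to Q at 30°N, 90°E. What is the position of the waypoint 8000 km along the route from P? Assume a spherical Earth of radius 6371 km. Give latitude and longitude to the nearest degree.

≈ 6°S, 177°W

Convert each endpoint to a unit vector on the sphere (x = cos φ cos λ, y = cos φ sin λ, z = sin φ).
The central angle between the endpoints is δ = arccos(p₁·p₂) ≈ 2.915 rad (167.0°). The total great-circle distance is δ·R ≈ 2.915 × 6371 ≈ 18572 km, so the target fraction is f = 8000/18572 ≈ 0.431.
Interpolate at f ≈ 0.431 with slerp weights a = sin((1−f)δ)/sin δ ≈ 4.434, b = sin(fδ)/sin δ ≈ 4.233.
p = a·p₁ + b·p₂ ≈ (-0.994, -0.044, -0.101); φ = arcsin(p_z) ≈ -5.79°, λ = atan2(p_y, p_x) ≈ -177.47°.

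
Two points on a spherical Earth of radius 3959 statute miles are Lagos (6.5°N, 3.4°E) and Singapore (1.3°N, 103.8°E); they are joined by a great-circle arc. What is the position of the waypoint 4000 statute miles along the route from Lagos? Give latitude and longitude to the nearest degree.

≈ 6°N, 62°E

Convert each endpoint to a unit vector on the sphere (x = cos φ cos λ, y = cos φ sin λ, z = sin φ).
The central angle between the endpoints is δ = arccos(p₁·p₂) ≈ 1.748 rad (100.2°). The total great-circle distance is δ·R ≈ 1.748 × 3959 ≈ 6922 mi, so the target fraction is f = 4000/6922 ≈ 0.578.
Interpolate at f ≈ 0.578 with slerp weights a = sin((1−f)δ)/sin δ ≈ 0.684, b = sin(fδ)/sin δ ≈ 0.861.
p = a·p₁ + b·p₂ ≈ (0.473, 0.876, 0.097); φ = arcsin(p_z) ≈ 5.56°, λ = atan2(p_y, p_x) ≈ 61.64°.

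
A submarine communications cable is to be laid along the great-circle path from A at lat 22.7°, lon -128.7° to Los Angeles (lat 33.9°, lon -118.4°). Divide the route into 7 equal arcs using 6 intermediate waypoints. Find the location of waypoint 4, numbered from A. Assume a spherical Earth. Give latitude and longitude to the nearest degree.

≈ lat 29°, lon -123°

Write both endpoints as unit vectors p₁, p₂ with components (cos φ cos λ, cos φ sin λ, sin φ).
The central angle between the endpoints is δ = arccos(p₁·p₂) ≈ 0.251 rad (14.4°).
Interpolate at f = 4/7 with slerp weights a = sin((1−f)δ)/sin δ ≈ 0.432, b = sin(fδ)/sin δ ≈ 0.576.
p = a·p₁ + b·p₂ ≈ (-0.477, -0.731, 0.488); φ = arcsin(p_z) ≈ 29.20°, λ = atan2(p_y, p_x) ≈ -123.09°.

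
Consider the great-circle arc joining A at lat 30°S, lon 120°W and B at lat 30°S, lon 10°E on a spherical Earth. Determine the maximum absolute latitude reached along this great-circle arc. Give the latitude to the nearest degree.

The great circle lies in the plane with unit normal n̂ = (p₁ × p₂)/|p₁ × p₂|.
Here n̂_z ≈ +0.591; the vertex latitude is φ_max = arccos|n̂_z| ≈ 53.8°.
Check via Clairaut: cos φ_max = |cos φ₁| · sin C = cos(30.0°)·sin(137.0°) ≈ 0.591, again giving ≈ 53.8°.

≈ 54°S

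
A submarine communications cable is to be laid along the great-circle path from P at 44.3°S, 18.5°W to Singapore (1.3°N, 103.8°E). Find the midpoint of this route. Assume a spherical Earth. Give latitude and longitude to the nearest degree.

The haversine formula gives a central angle δ ≈ 1.980 rad (113.5°) between the endpoints.
Interpolate at f = 1/2 with slerp weights a = sin((1−f)δ)/sin δ ≈ 0.911, b = sin(fδ)/sin δ ≈ 0.911.
p = a·p₁ + b·p₂ ≈ (0.401, 0.678, -0.616); φ = arcsin(p_z) ≈ -38.02°, λ = atan2(p_y, p_x) ≈ 59.38°.

≈ 38°S, 59°E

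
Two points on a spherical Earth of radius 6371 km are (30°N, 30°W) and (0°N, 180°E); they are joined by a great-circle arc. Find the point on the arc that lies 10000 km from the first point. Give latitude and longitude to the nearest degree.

From cos δ = sin φ₁ sin φ₂ + cos φ₁ cos φ₂ cos Δλ, the central angle is δ ≈ 2.419 rad (138.6°). The total great-circle distance is δ·R ≈ 2.419 × 6371 ≈ 15411 km, so the target fraction is f = 10000/15411 ≈ 0.649.
Interpolate at f ≈ 0.649 with slerp weights a = sin((1−f)δ)/sin δ ≈ 1.135, b = sin(fδ)/sin δ ≈ 1.512.
p = a·p₁ + b·p₂ ≈ (-0.661, -0.492, 0.568); φ = arcsin(p_z) ≈ 34.58°, λ = atan2(p_y, p_x) ≈ -143.35°.

≈ (35°N, 143°W)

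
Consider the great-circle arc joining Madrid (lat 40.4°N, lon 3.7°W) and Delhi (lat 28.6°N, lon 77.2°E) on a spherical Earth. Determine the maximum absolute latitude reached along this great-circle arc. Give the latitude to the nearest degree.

The great circle lies in the plane with unit normal n̂ = (p₁ × p₂)/|p₁ × p₂|.
Here n̂_z ≈ +0.726; the vertex latitude is φ_max = arccos|n̂_z| ≈ 43.4°.

≈ 43°N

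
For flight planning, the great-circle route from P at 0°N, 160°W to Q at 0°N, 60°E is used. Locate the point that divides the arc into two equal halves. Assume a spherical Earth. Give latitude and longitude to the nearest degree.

Write both endpoints as unit vectors p₁, p₂ with components (cos φ cos λ, cos φ sin λ, sin φ).
The central angle between the endpoints is δ = arccos(p₁·p₂) ≈ 2.443 rad (140.0°).
Interpolate at f = 1/2 with slerp weights a = sin((1−f)δ)/sin δ ≈ 1.462, b = sin(fδ)/sin δ ≈ 1.462.
p = a·p₁ + b·p₂ ≈ (-0.643, 0.766, 0.000); φ = arcsin(p_z) ≈ 0.00°, λ = atan2(p_y, p_x) ≈ 130.00°.

≈ 0°N, 130°E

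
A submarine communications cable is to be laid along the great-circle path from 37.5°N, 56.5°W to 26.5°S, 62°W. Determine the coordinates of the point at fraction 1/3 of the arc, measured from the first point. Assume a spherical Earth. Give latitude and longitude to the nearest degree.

≈ 16°N, 59°W

Write both endpoints as unit vectors p₁, p₂ with components (cos φ cos λ, cos φ sin λ, sin φ).
The central angle between the endpoints is δ = arccos(p₁·p₂) ≈ 1.121 rad (64.2°).
Interpolate at f = 1/3 with slerp weights a = sin((1−f)δ)/sin δ ≈ 0.755, b = sin(fδ)/sin δ ≈ 0.405.
p = a·p₁ + b·p₂ ≈ (0.501, -0.820, 0.279); φ = arcsin(p_z) ≈ 16.18°, λ = atan2(p_y, p_x) ≈ -58.57°.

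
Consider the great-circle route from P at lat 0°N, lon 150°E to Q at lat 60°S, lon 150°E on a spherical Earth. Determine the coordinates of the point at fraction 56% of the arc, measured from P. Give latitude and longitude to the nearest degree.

From cos δ = sin φ₁ sin φ₂ + cos φ₁ cos φ₂ cos Δλ, the central angle is δ ≈ 1.047 rad (60.0°).
Interpolate at f = 0.56 with slerp weights a = sin((1−f)δ)/sin δ ≈ 0.513, b = sin(fδ)/sin δ ≈ 0.639.
p = a·p₁ + b·p₂ ≈ (-0.721, 0.416, -0.553); φ = arcsin(p_z) ≈ -33.60°, λ = atan2(p_y, p_x) ≈ 150.00°.

≈ lat 34°S, lon 150°E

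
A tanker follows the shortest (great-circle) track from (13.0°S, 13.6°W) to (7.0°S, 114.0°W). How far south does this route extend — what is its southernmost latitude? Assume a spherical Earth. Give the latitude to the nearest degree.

The great circle lies in the plane with unit normal n̂ = (p₁ × p₂)/|p₁ × p₂|.
Here n̂_z ≈ -0.962; the vertex latitude is φ_max = arccos|n̂_z| ≈ 15.9°.
Check via Clairaut: cos φ_max = |cos φ₁| · sin C = cos(13.0°)·sin(99.3°) ≈ 0.962, again giving ≈ 15.9°.

≈ 16°S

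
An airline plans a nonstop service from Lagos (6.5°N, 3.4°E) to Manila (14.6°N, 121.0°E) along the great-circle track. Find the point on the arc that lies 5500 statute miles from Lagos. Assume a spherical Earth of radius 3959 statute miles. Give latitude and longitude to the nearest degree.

Write both endpoints as unit vectors p₁, p₂ with components (cos φ cos λ, cos φ sin λ, sin φ).
The central angle between the endpoints is δ = arccos(p₁·p₂) ≈ 2.001 rad (114.6°). The total great-circle distance is δ·R ≈ 2.001 × 3959 ≈ 7921 mi, so the target fraction is f = 5500/7921 ≈ 0.694.
Interpolate at f ≈ 0.694 with slerp weights a = sin((1−f)δ)/sin δ ≈ 0.632, b = sin(fδ)/sin δ ≈ 1.082.
p = a·p₁ + b·p₂ ≈ (0.087, 0.935, 0.344); φ = arcsin(p_z) ≈ 20.14°, λ = atan2(p_y, p_x) ≈ 84.67°.

≈ 20°N, 85°E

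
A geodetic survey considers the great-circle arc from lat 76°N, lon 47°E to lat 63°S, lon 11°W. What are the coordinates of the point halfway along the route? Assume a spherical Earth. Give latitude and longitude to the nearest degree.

Convert each endpoint to a unit vector on the sphere (x = cos φ cos λ, y = cos φ sin λ, z = sin φ).
The central angle between the endpoints is δ = arccos(p₁·p₂) ≈ 2.509 rad (143.7°).
Interpolate at f = 1/2 with slerp weights a = sin((1−f)δ)/sin δ ≈ 1.607, b = sin(fδ)/sin δ ≈ 1.607.
p = a·p₁ + b·p₂ ≈ (0.981, 0.145, 0.127); φ = arcsin(p_z) ≈ 7.32°, λ = atan2(p_y, p_x) ≈ 8.41°.

≈ lat 7°N, lon 8°E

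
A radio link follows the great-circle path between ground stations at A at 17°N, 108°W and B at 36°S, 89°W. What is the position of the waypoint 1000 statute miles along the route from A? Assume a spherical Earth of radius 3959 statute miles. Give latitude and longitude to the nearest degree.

Write both endpoints as unit vectors p₁, p₂ with components (cos φ cos λ, cos φ sin λ, sin φ).
The central angle between the endpoints is δ = arccos(p₁·p₂) ≈ 0.977 rad (56.0°). The total great-circle distance is δ·R ≈ 0.977 × 3959 ≈ 3867 mi, so the target fraction is f = 1000/3867 ≈ 0.259.
Interpolate at f ≈ 0.259 with slerp weights a = sin((1−f)δ)/sin δ ≈ 0.799, b = sin(fδ)/sin δ ≈ 0.302.
p = a·p₁ + b·p₂ ≈ (-0.232, -0.971, 0.056); φ = arcsin(p_z) ≈ 3.24°, λ = atan2(p_y, p_x) ≈ -103.44°.

≈ 3°N, 103°W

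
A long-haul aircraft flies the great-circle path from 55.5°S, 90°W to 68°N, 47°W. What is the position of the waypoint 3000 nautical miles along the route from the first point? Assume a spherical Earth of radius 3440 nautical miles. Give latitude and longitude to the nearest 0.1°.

≈ 6.9°S, 75.6°W

The haversine formula gives a central angle δ ≈ 2.226 rad (127.5°) between the endpoints. The total great-circle distance is δ·R ≈ 2.226 × 3440 ≈ 7656 nmi, so the target fraction is f = 3000/7656 ≈ 0.392.
Interpolate at f ≈ 0.392 with slerp weights a = sin((1−f)δ)/sin δ ≈ 1.231, b = sin(fδ)/sin δ ≈ 0.965.
p = a·p₁ + b·p₂ ≈ (0.247, -0.962, -0.120); φ = arcsin(p_z) ≈ -6.86°, λ = atan2(p_y, p_x) ≈ -75.62°.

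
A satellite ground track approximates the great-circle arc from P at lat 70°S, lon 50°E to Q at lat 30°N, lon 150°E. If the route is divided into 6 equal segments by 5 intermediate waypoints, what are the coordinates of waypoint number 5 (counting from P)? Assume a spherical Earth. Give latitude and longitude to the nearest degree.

Write both endpoints as unit vectors p₁, p₂ with components (cos φ cos λ, cos φ sin λ, sin φ).
The central angle between the endpoints is δ = arccos(p₁·p₂) ≈ 2.119 rad (121.4°).
Interpolate at f = 5/6 with slerp weights a = sin((1−f)δ)/sin δ ≈ 0.405, b = sin(fδ)/sin δ ≈ 1.150.
p = a·p₁ + b·p₂ ≈ (-0.773, 0.604, 0.194); φ = arcsin(p_z) ≈ 11.18°, λ = atan2(p_y, p_x) ≈ 142.00°.

≈ lat 11°N, lon 142°E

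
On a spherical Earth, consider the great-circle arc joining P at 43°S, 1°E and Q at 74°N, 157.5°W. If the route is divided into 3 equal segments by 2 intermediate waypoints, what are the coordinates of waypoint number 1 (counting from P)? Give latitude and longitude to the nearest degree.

≈ 6°N, 7°W

From cos δ = sin φ₁ sin φ₂ + cos φ₁ cos φ₂ cos Δλ, the central angle is δ ≈ 2.574 rad (147.5°).
Interpolate at f = 1/3 with slerp weights a = sin((1−f)δ)/sin δ ≈ 1.840, b = sin(fδ)/sin δ ≈ 1.407.
p = a·p₁ + b·p₂ ≈ (0.987, -0.125, 0.097); φ = arcsin(p_z) ≈ 5.59°, λ = atan2(p_y, p_x) ≈ -7.21°.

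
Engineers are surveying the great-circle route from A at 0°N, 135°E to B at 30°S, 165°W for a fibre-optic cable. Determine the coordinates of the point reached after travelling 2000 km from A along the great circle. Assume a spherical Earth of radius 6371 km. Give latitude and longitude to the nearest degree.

≈ 10°S, 150°E

Write both endpoints as unit vectors p₁, p₂ with components (cos φ cos λ, cos φ sin λ, sin φ).
The central angle between the endpoints is δ = arccos(p₁·p₂) ≈ 1.123 rad (64.3°). The total great-circle distance is δ·R ≈ 1.123 × 6371 ≈ 7154 km, so the target fraction is f = 2000/7154 ≈ 0.280.
Interpolate at f ≈ 0.280 with slerp weights a = sin((1−f)δ)/sin δ ≈ 0.803, b = sin(fδ)/sin δ ≈ 0.343.
p = a·p₁ + b·p₂ ≈ (-0.854, 0.491, -0.171); φ = arcsin(p_z) ≈ -9.86°, λ = atan2(p_y, p_x) ≈ 150.12°.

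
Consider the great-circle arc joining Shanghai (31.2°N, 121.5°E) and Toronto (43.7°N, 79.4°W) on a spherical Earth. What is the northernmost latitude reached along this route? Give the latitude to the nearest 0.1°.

The great circle lies in the plane with unit normal n̂ = (p₁ × p₂)/|p₁ × p₂|.
Here n̂_z ≈ +0.226; the vertex latitude is φ_max = arccos|n̂_z| ≈ 76.9°.

≈ 76.9°N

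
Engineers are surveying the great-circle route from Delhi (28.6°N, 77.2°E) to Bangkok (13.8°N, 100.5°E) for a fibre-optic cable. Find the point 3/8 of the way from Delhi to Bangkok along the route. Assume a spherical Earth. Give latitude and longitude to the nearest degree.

From cos δ = sin φ₁ sin φ₂ + cos φ₁ cos φ₂ cos Δλ, the central angle is δ ≈ 0.457 rad (26.2°).
Interpolate at f = 3/8 with slerp weights a = sin((1−f)δ)/sin δ ≈ 0.639, b = sin(fδ)/sin δ ≈ 0.386.
p = a·p₁ + b·p₂ ≈ (0.056, 0.916, 0.398); φ = arcsin(p_z) ≈ 23.44°, λ = atan2(p_y, p_x) ≈ 86.51°.

≈ 23°N, 87°E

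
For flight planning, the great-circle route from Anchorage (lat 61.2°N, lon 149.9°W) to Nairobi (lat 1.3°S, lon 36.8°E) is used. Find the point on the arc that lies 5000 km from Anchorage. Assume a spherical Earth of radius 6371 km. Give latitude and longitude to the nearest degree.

Write both endpoints as unit vectors p₁, p₂ with components (cos φ cos λ, cos φ sin λ, sin φ).
The central angle between the endpoints is δ = arccos(p₁·p₂) ≈ 2.092 rad (119.9°). The total great-circle distance is δ·R ≈ 2.092 × 6371 ≈ 13330 km, so the target fraction is f = 5000/13330 ≈ 0.375.
Interpolate at f ≈ 0.375 with slerp weights a = sin((1−f)δ)/sin δ ≈ 1.114, b = sin(fδ)/sin δ ≈ 0.815.
p = a·p₁ + b·p₂ ≈ (0.188, 0.219, 0.957); φ = arcsin(p_z) ≈ 73.21°, λ = atan2(p_y, p_x) ≈ 49.31°.

≈ lat 73°N, lon 49°E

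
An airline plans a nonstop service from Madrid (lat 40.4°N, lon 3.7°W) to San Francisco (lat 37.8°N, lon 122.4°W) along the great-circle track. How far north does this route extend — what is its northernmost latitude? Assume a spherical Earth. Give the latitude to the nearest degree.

The great circle lies in the plane with unit normal n̂ = (p₁ × p₂)/|p₁ × p₂|.
Here n̂_z ≈ -0.531; the vertex latitude is φ_max = arccos|n̂_z| ≈ 57.9°.
Check via Clairaut: cos φ_max = |cos φ₁| · sin C = cos(40.4°)·sin(44.2°) ≈ 0.531, again giving ≈ 57.9°.

≈ 58°N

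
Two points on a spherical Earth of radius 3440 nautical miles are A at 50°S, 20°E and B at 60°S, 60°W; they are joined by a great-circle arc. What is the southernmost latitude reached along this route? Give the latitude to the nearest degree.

The great circle lies in the plane with unit normal n̂ = (p₁ × p₂)/|p₁ × p₂|.
Here n̂_z ≈ -0.456; the vertex latitude is φ_max = arccos|n̂_z| ≈ 62.9°.
Check via Clairaut: cos φ_max = |cos φ₁| · sin C = cos(50.0°)·sin(134.9°) ≈ 0.456, again giving ≈ 62.9°.

≈ 63°S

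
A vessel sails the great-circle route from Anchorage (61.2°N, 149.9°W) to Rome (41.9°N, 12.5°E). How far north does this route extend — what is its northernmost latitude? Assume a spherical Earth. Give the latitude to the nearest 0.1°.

≈ 83.6°N

The great circle lies in the plane with unit normal n̂ = (p₁ × p₂)/|p₁ × p₂|.
Here n̂_z ≈ +0.112; the vertex latitude is φ_max = arccos|n̂_z| ≈ 83.6°.
Check via Clairaut: cos φ_max = |cos φ₁| · sin C = cos(61.2°)·sin(13.4°) ≈ 0.112, again giving ≈ 83.6°.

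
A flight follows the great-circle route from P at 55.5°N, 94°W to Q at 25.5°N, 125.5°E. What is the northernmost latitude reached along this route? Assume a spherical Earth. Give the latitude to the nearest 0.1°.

The great circle lies in the plane with unit normal n̂ = (p₁ × p₂)/|p₁ × p₂|.
Here n̂_z ≈ -0.325; the vertex latitude is φ_max = arccos|n̂_z| ≈ 71.0°.
Check via Clairaut: cos φ_max = |cos φ₁| · sin C = cos(55.5°)·sin(35.1°) ≈ 0.325, again giving ≈ 71.0°.

≈ 71.0°N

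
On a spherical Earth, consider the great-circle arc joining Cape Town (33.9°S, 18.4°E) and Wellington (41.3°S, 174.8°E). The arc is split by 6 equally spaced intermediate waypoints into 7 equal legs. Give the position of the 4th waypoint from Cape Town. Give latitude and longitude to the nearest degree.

≈ 75°S, 111°E

Convert each endpoint to a unit vector on the sphere (x = cos φ cos λ, y = cos φ sin λ, z = sin φ).
The central angle between the endpoints is δ = arccos(p₁·p₂) ≈ 1.776 rad (101.7°).
Interpolate at f = 4/7 with slerp weights a = sin((1−f)δ)/sin δ ≈ 0.704, b = sin(fδ)/sin δ ≈ 0.867.
p = a·p₁ + b·p₂ ≈ (-0.094, 0.244, -0.965); φ = arcsin(p_z) ≈ -74.86°, λ = atan2(p_y, p_x) ≈ 111.15°.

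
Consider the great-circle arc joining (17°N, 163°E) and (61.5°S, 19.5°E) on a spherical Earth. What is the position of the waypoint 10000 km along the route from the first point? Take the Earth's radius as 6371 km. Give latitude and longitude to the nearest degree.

≈ (63°S, 110°E)

The haversine formula gives a central angle δ ≈ 2.244 rad (128.6°) between the endpoints. The total great-circle distance is δ·R ≈ 2.244 × 6371 ≈ 14299 km, so the target fraction is f = 10000/14299 ≈ 0.699.
Interpolate at f ≈ 0.699 with slerp weights a = sin((1−f)δ)/sin δ ≈ 0.799, b = sin(fδ)/sin δ ≈ 1.279.
p = a·p₁ + b·p₂ ≈ (-0.155, 0.427, -0.891); φ = arcsin(p_z) ≈ -62.96°, λ = atan2(p_y, p_x) ≈ 109.99°.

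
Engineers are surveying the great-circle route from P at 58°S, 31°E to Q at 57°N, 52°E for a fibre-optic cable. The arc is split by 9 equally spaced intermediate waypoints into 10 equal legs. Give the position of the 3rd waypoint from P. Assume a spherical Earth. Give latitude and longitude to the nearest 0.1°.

≈ 23.6°S, 38.8°E

The haversine formula gives a central angle δ ≈ 2.028 rad (116.2°) between the endpoints.
Interpolate at f = 3/10 with slerp weights a = sin((1−f)δ)/sin δ ≈ 1.102, b = sin(fδ)/sin δ ≈ 0.637.
p = a·p₁ + b·p₂ ≈ (0.714, 0.574, -0.400); φ = arcsin(p_z) ≈ -23.59°, λ = atan2(p_y, p_x) ≈ 38.80°.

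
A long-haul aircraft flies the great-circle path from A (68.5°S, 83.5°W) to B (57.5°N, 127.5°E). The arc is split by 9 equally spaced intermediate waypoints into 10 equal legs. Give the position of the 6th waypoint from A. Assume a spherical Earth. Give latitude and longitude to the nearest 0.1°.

≈ (1.3°S, 162.1°E)

Convert each endpoint to a unit vector on the sphere (x = cos φ cos λ, y = cos φ sin λ, z = sin φ).
The central angle between the endpoints is δ = arccos(p₁·p₂) ≈ 2.835 rad (162.5°).
Interpolate at f = 6/10 with slerp weights a = sin((1−f)δ)/sin δ ≈ 3.007, b = sin(fδ)/sin δ ≈ 3.290.
p = a·p₁ + b·p₂ ≈ (-0.951, 0.307, -0.023); φ = arcsin(p_z) ≈ -1.31°, λ = atan2(p_y, p_x) ≈ 162.09°.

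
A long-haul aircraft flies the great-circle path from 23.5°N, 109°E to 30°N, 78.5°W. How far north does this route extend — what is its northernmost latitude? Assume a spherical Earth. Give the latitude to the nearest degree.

≈ 83°N

The great circle lies in the plane with unit normal n̂ = (p₁ × p₂)/|p₁ × p₂|.
Here n̂_z ≈ +0.128; the vertex latitude is φ_max = arccos|n̂_z| ≈ 82.6°.
Check via Clairaut: cos φ_max = |cos φ₁| · sin C = cos(23.5°)·sin(8.0°) ≈ 0.128, again giving ≈ 82.6°.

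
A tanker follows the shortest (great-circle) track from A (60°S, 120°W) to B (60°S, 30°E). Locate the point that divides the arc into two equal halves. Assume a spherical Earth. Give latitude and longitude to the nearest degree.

≈ (82°S, 45°W)

Write both endpoints as unit vectors p₁, p₂ with components (cos φ cos λ, cos φ sin λ, sin φ).
The central angle between the endpoints is δ = arccos(p₁·p₂) ≈ 1.008 rad (57.8°).
Interpolate at f = 1/2 with slerp weights a = sin((1−f)δ)/sin δ ≈ 0.571, b = sin(fδ)/sin δ ≈ 0.571.
p = a·p₁ + b·p₂ ≈ (0.105, -0.105, -0.989); φ = arcsin(p_z) ≈ -81.50°, λ = atan2(p_y, p_x) ≈ -45.00°.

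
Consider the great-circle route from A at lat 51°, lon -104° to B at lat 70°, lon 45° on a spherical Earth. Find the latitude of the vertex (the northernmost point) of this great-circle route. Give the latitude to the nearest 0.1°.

≈ 82.4°

The great circle lies in the plane with unit normal n̂ = (p₁ × p₂)/|p₁ × p₂|.
Here n̂_z ≈ +0.132; the vertex latitude is φ_max = arccos|n̂_z| ≈ 82.4°.
Check via Clairaut: cos φ_max = |cos φ₁| · sin C = cos(51.0°)·sin(12.1°) ≈ 0.132, again giving ≈ 82.4°.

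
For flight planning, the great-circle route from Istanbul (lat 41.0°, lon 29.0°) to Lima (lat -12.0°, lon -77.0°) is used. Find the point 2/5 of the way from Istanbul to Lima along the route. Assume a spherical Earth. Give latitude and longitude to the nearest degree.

≈ lat 29°, lon -23°

From cos δ = sin φ₁ sin φ₂ + cos φ₁ cos φ₂ cos Δλ, the central angle is δ ≈ 1.918 rad (109.9°).
Interpolate at f = 2/5 with slerp weights a = sin((1−f)δ)/sin δ ≈ 0.971, b = sin(fδ)/sin δ ≈ 0.738.
p = a·p₁ + b·p₂ ≈ (0.803, -0.348, 0.483); φ = arcsin(p_z) ≈ 28.91°, λ = atan2(p_y, p_x) ≈ -23.43°.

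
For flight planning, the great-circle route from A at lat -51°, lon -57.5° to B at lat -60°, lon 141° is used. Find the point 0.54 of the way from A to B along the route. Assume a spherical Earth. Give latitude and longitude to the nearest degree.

Write both endpoints as unit vectors p₁, p₂ with components (cos φ cos λ, cos φ sin λ, sin φ).
The central angle between the endpoints is δ = arccos(p₁·p₂) ≈ 1.187 rad (68.0°).
Interpolate at f = 0.54 with slerp weights a = sin((1−f)δ)/sin δ ≈ 0.560, b = sin(fδ)/sin δ ≈ 0.645.
p = a·p₁ + b·p₂ ≈ (-0.061, -0.094, -0.994); φ = arcsin(p_z) ≈ -83.54°, λ = atan2(p_y, p_x) ≈ -122.99°.

≈ lat -84°, lon -123°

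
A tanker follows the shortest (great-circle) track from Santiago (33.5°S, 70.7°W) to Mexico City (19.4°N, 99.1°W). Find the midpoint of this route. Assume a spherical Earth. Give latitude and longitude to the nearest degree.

Write both endpoints as unit vectors p₁, p₂ with components (cos φ cos λ, cos φ sin λ, sin φ).
The central angle between the endpoints is δ = arccos(p₁·p₂) ≈ 1.037 rad (59.4°).
Interpolate at f = 1/2 with slerp weights a = sin((1−f)δ)/sin δ ≈ 0.576, b = sin(fδ)/sin δ ≈ 0.576.
p = a·p₁ + b·p₂ ≈ (0.073, -0.989, -0.127); φ = arcsin(p_z) ≈ -7.27°, λ = atan2(p_y, p_x) ≈ -85.79°.

≈ 7°S, 86°W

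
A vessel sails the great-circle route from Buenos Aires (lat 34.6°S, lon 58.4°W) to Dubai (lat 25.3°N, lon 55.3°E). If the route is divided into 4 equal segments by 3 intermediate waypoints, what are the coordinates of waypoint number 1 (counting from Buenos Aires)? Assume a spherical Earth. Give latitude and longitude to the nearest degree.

Convert each endpoint to a unit vector on the sphere (x = cos φ cos λ, y = cos φ sin λ, z = sin φ).
The central angle between the endpoints is δ = arccos(p₁·p₂) ≈ 2.143 rad (122.8°).
Interpolate at f = 1/4 with slerp weights a = sin((1−f)δ)/sin δ ≈ 1.189, b = sin(fδ)/sin δ ≈ 0.607.
p = a·p₁ + b·p₂ ≈ (0.825, -0.382, -0.416); φ = arcsin(p_z) ≈ -24.55°, λ = atan2(p_y, p_x) ≈ -24.84°.

≈ lat 25°S, lon 25°W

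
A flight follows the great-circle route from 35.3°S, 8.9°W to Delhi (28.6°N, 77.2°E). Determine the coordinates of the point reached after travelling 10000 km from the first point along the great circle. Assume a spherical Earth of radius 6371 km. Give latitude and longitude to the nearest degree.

≈ 21°N, 65°E

Write both endpoints as unit vectors p₁, p₂ with components (cos φ cos λ, cos φ sin λ, sin φ).
The central angle between the endpoints is δ = arccos(p₁·p₂) ≈ 1.801 rad (103.2°). The total great-circle distance is δ·R ≈ 1.801 × 6371 ≈ 11472 km, so the target fraction is f = 10000/11472 ≈ 0.872.
Interpolate at f ≈ 0.872 with slerp weights a = sin((1−f)δ)/sin δ ≈ 0.235, b = sin(fδ)/sin δ ≈ 1.027.
p = a·p₁ + b·p₂ ≈ (0.389, 0.850, 0.356); φ = arcsin(p_z) ≈ 20.84°, λ = atan2(p_y, p_x) ≈ 65.37°.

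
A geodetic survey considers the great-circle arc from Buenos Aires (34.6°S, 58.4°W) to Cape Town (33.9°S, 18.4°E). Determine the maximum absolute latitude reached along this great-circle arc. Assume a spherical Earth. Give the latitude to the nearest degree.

The great circle lies in the plane with unit normal n̂ = (p₁ × p₂)/|p₁ × p₂|.
Here n̂_z ≈ +0.755; the vertex latitude is φ_max = arccos|n̂_z| ≈ 41.0°.
Check via Clairaut: cos φ_max = |cos φ₁| · sin C = cos(34.6°)·sin(113.5°) ≈ 0.755, again giving ≈ 41.0°.

≈ 41°S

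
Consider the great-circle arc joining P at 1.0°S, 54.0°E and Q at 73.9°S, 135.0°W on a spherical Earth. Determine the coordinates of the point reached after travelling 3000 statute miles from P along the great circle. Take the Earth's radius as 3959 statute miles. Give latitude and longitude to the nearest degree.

Convert each endpoint to a unit vector on the sphere (x = cos φ cos λ, y = cos φ sin λ, z = sin φ).
The central angle between the endpoints is δ = arccos(p₁·p₂) ≈ 1.831 rad (104.9°). The total great-circle distance is δ·R ≈ 1.831 × 3959 ≈ 7248 mi, so the target fraction is f = 3000/7248 ≈ 0.414.
Interpolate at f ≈ 0.414 with slerp weights a = sin((1−f)δ)/sin δ ≈ 0.909, b = sin(fδ)/sin δ ≈ 0.711.
p = a·p₁ + b·p₂ ≈ (0.395, 0.596, -0.699); φ = arcsin(p_z) ≈ -44.36°, λ = atan2(p_y, p_x) ≈ 56.47°.

≈ 44°S, 56°E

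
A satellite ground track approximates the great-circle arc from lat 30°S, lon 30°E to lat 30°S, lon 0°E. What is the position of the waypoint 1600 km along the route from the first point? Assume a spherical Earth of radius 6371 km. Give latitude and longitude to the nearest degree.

≈ lat 31°S, lon 13°E

Convert each endpoint to a unit vector on the sphere (x = cos φ cos λ, y = cos φ sin λ, z = sin φ).
The central angle between the endpoints is δ = arccos(p₁·p₂) ≈ 0.452 rad (25.9°). The total great-circle distance is δ·R ≈ 0.452 × 6371 ≈ 2881 km, so the target fraction is f = 1600/2881 ≈ 0.555.
Interpolate at f ≈ 0.555 with slerp weights a = sin((1−f)δ)/sin δ ≈ 0.457, b = sin(fδ)/sin δ ≈ 0.569.
p = a·p₁ + b·p₂ ≈ (0.835, 0.198, -0.513); φ = arcsin(p_z) ≈ -30.86°, λ = atan2(p_y, p_x) ≈ 13.33°.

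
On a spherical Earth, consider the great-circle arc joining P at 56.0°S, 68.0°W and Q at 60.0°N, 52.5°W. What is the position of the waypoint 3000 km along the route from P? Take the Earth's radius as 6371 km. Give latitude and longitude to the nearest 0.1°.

≈ 29.2°S, 63.5°W

Write both endpoints as unit vectors p₁, p₂ with components (cos φ cos λ, cos φ sin λ, sin φ).
The central angle between the endpoints is δ = arccos(p₁·p₂) ≈ 2.036 rad (116.7°). The total great-circle distance is δ·R ≈ 2.036 × 6371 ≈ 12971 km, so the target fraction is f = 3000/12971 ≈ 0.231.
Interpolate at f ≈ 0.231 with slerp weights a = sin((1−f)δ)/sin δ ≈ 1.119, b = sin(fδ)/sin δ ≈ 0.508.
p = a·p₁ + b·p₂ ≈ (0.389, -0.781, -0.488); φ = arcsin(p_z) ≈ -29.21°, λ = atan2(p_y, p_x) ≈ -63.54°.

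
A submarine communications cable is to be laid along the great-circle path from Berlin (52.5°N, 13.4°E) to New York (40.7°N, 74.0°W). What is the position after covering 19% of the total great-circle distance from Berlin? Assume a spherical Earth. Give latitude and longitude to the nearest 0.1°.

≈ 56.1°N, 4.3°W

Convert each endpoint to a unit vector on the sphere (x = cos φ cos λ, y = cos φ sin λ, z = sin φ).
The central angle between the endpoints is δ = arccos(p₁·p₂) ≈ 1.002 rad (57.4°).
Interpolate at f = 0.19 with slerp weights a = sin((1−f)δ)/sin δ ≈ 0.861, b = sin(fδ)/sin δ ≈ 0.225.
p = a·p₁ + b·p₂ ≈ (0.557, -0.042, 0.830); φ = arcsin(p_z) ≈ 56.05°, λ = atan2(p_y, p_x) ≈ -4.34°.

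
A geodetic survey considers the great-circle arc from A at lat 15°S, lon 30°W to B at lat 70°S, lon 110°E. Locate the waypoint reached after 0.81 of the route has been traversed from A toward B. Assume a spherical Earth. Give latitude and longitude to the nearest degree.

≈ lat 78°S, lon 51°E

The haversine formula gives a central angle δ ≈ 1.581 rad (90.6°) between the endpoints.
Interpolate at f = 0.81 with slerp weights a = sin((1−f)δ)/sin δ ≈ 0.296, b = sin(fδ)/sin δ ≈ 0.958.
p = a·p₁ + b·p₂ ≈ (0.135, 0.165, -0.977); φ = arcsin(p_z) ≈ -77.67°, λ = atan2(p_y, p_x) ≈ 50.64°.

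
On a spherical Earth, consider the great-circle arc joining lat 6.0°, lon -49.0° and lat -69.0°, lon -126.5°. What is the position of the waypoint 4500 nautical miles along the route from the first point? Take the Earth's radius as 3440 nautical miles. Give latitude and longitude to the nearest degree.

Write both endpoints as unit vectors p₁, p₂ with components (cos φ cos λ, cos φ sin λ, sin φ).
The central angle between the endpoints is δ = arccos(p₁·p₂) ≈ 1.591 rad (91.2°). The total great-circle distance is δ·R ≈ 1.591 × 3440 ≈ 5474 nmi, so the target fraction is f = 4500/5474 ≈ 0.822.
Interpolate at f ≈ 0.822 with slerp weights a = sin((1−f)δ)/sin δ ≈ 0.279, b = sin(fδ)/sin δ ≈ 0.966.
p = a·p₁ + b·p₂ ≈ (-0.024, -0.488, -0.873); φ = arcsin(p_z) ≈ -60.76°, λ = atan2(p_y, p_x) ≈ -92.77°.

≈ lat -61°, lon -93°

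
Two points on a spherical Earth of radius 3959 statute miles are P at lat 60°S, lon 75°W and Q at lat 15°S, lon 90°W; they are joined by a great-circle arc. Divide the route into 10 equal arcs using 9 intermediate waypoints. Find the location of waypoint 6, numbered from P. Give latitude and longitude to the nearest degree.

From cos δ = sin φ₁ sin φ₂ + cos φ₁ cos φ₂ cos Δλ, the central angle is δ ≈ 0.808 rad (46.3°).
Interpolate at f = 6/10 with slerp weights a = sin((1−f)δ)/sin δ ≈ 0.439, b = sin(fδ)/sin δ ≈ 0.645.
p = a·p₁ + b·p₂ ≈ (0.057, -0.835, -0.547); φ = arcsin(p_z) ≈ -33.19°, λ = atan2(p_y, p_x) ≈ -86.10°.

≈ lat 33°S, lon 86°W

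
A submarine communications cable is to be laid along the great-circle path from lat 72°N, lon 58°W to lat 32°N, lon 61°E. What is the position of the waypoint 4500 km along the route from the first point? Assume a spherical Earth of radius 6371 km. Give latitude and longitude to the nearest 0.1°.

Write both endpoints as unit vectors p₁, p₂ with components (cos φ cos λ, cos φ sin λ, sin φ).
The central angle between the endpoints is δ = arccos(p₁·p₂) ≈ 1.184 rad (67.9°). The total great-circle distance is δ·R ≈ 1.184 × 6371 ≈ 7545 km, so the target fraction is f = 4500/7545 ≈ 0.596.
Interpolate at f ≈ 0.596 with slerp weights a = sin((1−f)δ)/sin δ ≈ 0.497, b = sin(fδ)/sin δ ≈ 0.701.
p = a·p₁ + b·p₂ ≈ (0.369, 0.390, 0.844); φ = arcsin(p_z) ≈ 57.53°, λ = atan2(p_y, p_x) ≈ 46.52°.

≈ lat 57.5°N, lon 46.5°E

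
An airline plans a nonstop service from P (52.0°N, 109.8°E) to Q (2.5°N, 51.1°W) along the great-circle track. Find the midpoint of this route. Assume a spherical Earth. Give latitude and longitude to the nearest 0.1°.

≈ (60.9°N, 25.3°W)

Write both endpoints as unit vectors p₁, p₂ with components (cos φ cos λ, cos φ sin λ, sin φ).
The central angle between the endpoints is δ = arccos(p₁·p₂) ≈ 2.149 rad (123.2°).
Interpolate at f = 1/2 with slerp weights a = sin((1−f)δ)/sin δ ≈ 1.050, b = sin(fδ)/sin δ ≈ 1.050.
p = a·p₁ + b·p₂ ≈ (0.440, -0.208, 0.874); φ = arcsin(p_z) ≈ 60.87°, λ = atan2(p_y, p_x) ≈ -25.33°.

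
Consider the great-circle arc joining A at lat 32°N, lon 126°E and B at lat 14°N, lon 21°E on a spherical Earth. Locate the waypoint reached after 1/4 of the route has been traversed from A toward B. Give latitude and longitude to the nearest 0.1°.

≈ lat 36.9°N, lon 97.8°E

The haversine formula gives a central angle δ ≈ 1.656 rad (94.9°) between the endpoints.
Interpolate at f = 1/4 with slerp weights a = sin((1−f)δ)/sin δ ≈ 0.950, b = sin(fδ)/sin δ ≈ 0.404.
p = a·p₁ + b·p₂ ≈ (-0.108, 0.792, 0.601); φ = arcsin(p_z) ≈ 36.94°, λ = atan2(p_y, p_x) ≈ 97.75°.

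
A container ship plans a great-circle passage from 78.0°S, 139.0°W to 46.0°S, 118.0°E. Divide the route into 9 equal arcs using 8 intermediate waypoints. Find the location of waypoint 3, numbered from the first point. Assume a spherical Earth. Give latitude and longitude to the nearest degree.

≈ 75°S, 151°E

Convert each endpoint to a unit vector on the sphere (x = cos φ cos λ, y = cos φ sin λ, z = sin φ).
The central angle between the endpoints is δ = arccos(p₁·p₂) ≈ 0.835 rad (47.8°).
Interpolate at f = 3/9 with slerp weights a = sin((1−f)δ)/sin δ ≈ 0.713, b = sin(fδ)/sin δ ≈ 0.371.
p = a·p₁ + b·p₂ ≈ (-0.233, 0.130, -0.964); φ = arcsin(p_z) ≈ -74.54°, λ = atan2(p_y, p_x) ≈ 150.79°.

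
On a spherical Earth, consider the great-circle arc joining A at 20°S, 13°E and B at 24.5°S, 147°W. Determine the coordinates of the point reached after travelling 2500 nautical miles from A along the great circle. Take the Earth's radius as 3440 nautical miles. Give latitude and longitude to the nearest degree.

The haversine formula gives a central angle δ ≈ 2.294 rad (131.4°) between the endpoints. The total great-circle distance is δ·R ≈ 2.294 × 3440 ≈ 7891 nmi, so the target fraction is f = 2500/7891 ≈ 0.317.
Interpolate at f ≈ 0.317 with slerp weights a = sin((1−f)δ)/sin δ ≈ 1.334, b = sin(fδ)/sin δ ≈ 0.886.
p = a·p₁ + b·p₂ ≈ (0.545, -0.157, -0.824); φ = arcsin(p_z) ≈ -55.45°, λ = atan2(p_y, p_x) ≈ -16.10°.

≈ 55°S, 16°W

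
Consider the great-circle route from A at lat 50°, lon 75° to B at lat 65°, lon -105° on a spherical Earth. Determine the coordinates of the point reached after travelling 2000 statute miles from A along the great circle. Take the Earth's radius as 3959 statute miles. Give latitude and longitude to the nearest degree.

≈ lat 79°, lon 75°

Write both endpoints as unit vectors p₁, p₂ with components (cos φ cos λ, cos φ sin λ, sin φ).
The central angle between the endpoints is δ = arccos(p₁·p₂) ≈ 1.134 rad (65.0°). The total great-circle distance is δ·R ≈ 1.134 × 3959 ≈ 4491 mi, so the target fraction is f = 2000/4491 ≈ 0.445.
Interpolate at f ≈ 0.445 with slerp weights a = sin((1−f)δ)/sin δ ≈ 0.649, b = sin(fδ)/sin δ ≈ 0.534.
p = a·p₁ + b·p₂ ≈ (0.050, 0.185, 0.981); φ = arcsin(p_z) ≈ 78.94°, λ = atan2(p_y, p_x) ≈ 75.00°.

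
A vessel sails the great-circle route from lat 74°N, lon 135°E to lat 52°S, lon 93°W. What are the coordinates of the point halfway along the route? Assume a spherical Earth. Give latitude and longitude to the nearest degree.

Write both endpoints as unit vectors p₁, p₂ with components (cos φ cos λ, cos φ sin λ, sin φ).
The central angle between the endpoints is δ = arccos(p₁·p₂) ≈ 2.628 rad (150.6°).
Interpolate at f = 1/2 with slerp weights a = sin((1−f)δ)/sin δ ≈ 1.969, b = sin(fδ)/sin δ ≈ 1.969.
p = a·p₁ + b·p₂ ≈ (-0.447, -0.827, 0.341); φ = arcsin(p_z) ≈ 19.95°, λ = atan2(p_y, p_x) ≈ -118.41°.

≈ lat 20°N, lon 118°W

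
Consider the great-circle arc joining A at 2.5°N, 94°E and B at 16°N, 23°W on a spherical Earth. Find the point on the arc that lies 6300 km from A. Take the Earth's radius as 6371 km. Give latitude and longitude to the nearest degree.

From cos δ = sin φ₁ sin φ₂ + cos φ₁ cos φ₂ cos Δλ, the central angle is δ ≈ 2.009 rad (115.1°). The total great-circle distance is δ·R ≈ 2.009 × 6371 ≈ 12797 km, so the target fraction is f = 6300/12797 ≈ 0.492.
Interpolate at f ≈ 0.492 with slerp weights a = sin((1−f)δ)/sin δ ≈ 0.941, b = sin(fδ)/sin δ ≈ 0.922.
p = a·p₁ + b·p₂ ≈ (0.751, 0.591, 0.295); φ = arcsin(p_z) ≈ 17.17°, λ = atan2(p_y, p_x) ≈ 38.22°.

≈ 17°N, 38°E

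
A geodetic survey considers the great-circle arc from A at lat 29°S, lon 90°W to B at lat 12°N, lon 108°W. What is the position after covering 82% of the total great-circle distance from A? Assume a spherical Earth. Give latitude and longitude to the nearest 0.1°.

From cos δ = sin φ₁ sin φ₂ + cos φ₁ cos φ₂ cos Δλ, the central angle is δ ≈ 0.777 rad (44.5°).
Interpolate at f = 0.82 with slerp weights a = sin((1−f)δ)/sin δ ≈ 0.199, b = sin(fδ)/sin δ ≈ 0.848.
p = a·p₁ + b·p₂ ≈ (-0.256, -0.963, 0.080); φ = arcsin(p_z) ≈ 4.59°, λ = atan2(p_y, p_x) ≈ -104.91°.

≈ lat 4.6°N, lon 104.9°W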